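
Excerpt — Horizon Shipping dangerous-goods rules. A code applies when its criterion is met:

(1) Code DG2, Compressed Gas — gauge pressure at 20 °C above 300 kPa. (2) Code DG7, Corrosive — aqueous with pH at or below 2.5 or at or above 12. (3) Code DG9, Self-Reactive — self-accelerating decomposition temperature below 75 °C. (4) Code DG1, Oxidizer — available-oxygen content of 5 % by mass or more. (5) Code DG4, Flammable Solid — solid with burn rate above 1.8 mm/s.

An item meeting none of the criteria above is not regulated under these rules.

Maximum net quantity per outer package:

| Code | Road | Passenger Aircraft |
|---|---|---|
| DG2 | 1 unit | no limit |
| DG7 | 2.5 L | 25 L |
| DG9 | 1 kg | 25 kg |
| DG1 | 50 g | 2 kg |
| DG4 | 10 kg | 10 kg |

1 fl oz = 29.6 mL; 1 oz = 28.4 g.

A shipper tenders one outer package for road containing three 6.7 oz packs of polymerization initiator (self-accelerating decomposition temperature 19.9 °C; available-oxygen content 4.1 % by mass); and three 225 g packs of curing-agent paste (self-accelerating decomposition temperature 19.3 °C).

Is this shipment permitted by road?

No

Polymerization initiator: self-accelerating decomposition temperature 19.9 °C < 75 °C → Code DG9 (Self-Reactive).
The curing-agent paste has self-accelerating decomposition temperature 19.3 °C, which is < 75 °C, so it is Code DG9 (Self-Reactive).
Code DG9 net quantity: (three 6.7 oz packs = 570.84 g) + (three 225 g packs = 675 g) = 1245.84 g.
1245.84 g exceeds the road limit of 1 kg for Code DG9.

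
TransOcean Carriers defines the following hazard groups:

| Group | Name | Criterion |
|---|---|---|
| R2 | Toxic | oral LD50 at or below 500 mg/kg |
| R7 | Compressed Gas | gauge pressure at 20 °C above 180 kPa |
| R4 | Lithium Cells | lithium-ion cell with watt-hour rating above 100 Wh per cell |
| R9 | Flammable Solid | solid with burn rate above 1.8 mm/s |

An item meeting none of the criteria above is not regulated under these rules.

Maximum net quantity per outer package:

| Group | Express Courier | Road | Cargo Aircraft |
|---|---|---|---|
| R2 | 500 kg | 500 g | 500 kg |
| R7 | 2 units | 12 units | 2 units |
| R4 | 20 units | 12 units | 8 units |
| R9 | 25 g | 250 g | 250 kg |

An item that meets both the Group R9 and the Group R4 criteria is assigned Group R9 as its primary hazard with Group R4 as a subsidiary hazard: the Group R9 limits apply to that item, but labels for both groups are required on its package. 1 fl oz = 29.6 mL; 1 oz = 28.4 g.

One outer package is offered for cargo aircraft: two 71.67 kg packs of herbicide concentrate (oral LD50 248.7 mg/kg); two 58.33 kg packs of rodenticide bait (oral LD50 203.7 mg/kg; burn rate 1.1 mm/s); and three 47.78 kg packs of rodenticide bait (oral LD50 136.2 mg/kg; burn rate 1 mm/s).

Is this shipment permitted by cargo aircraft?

Oral LD50 248.7 mg/kg meets the Group R2 criterion (Toxic), so the herbicide concentrate is Group R2.
The rodenticide bait has oral LD50 203.7 mg/kg, which is ≤ 500 mg/kg, so it is Group R2 (Toxic).
Rodenticide bait: oral LD50 136.2 mg/kg ≤ 500 mg/kg → Group R2 (Toxic).
Total Group R2: (two 71.67 kg packs = 143.34 kg) + (two 58.33 kg packs = 116.66 kg) + (three 47.78 kg packs = 143.34 kg) = 403.34 kg.
403.34 kg ≤ 500 kg (cargo aircraft limit, Group R2) — within limit.

Yes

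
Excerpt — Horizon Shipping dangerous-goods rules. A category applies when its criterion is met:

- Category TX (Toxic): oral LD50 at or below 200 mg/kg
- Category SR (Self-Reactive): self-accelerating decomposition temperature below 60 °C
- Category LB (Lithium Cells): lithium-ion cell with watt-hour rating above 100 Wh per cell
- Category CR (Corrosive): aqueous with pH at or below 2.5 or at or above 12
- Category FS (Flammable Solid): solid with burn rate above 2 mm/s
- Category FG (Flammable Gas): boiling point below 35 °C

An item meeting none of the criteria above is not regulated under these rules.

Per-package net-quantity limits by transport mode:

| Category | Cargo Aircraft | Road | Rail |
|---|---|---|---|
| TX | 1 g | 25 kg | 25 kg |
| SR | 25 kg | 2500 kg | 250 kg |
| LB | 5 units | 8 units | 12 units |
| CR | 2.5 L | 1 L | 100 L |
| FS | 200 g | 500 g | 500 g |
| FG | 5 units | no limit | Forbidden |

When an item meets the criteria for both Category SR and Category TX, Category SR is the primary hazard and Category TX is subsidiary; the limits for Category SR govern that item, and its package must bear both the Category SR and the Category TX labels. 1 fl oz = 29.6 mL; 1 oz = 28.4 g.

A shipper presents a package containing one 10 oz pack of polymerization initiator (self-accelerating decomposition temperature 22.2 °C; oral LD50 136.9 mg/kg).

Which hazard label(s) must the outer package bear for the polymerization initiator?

With self-accelerating decomposition temperature 22.2 °C (< 60 °C), the polymerization initiator falls in Category SR.
Polymerization initiator: oral LD50 136.9 mg/kg ≤ 200 mg/kg → Category TX (Toxic).
By the precedence rule Category SR is primary and Category TX is subsidiary, and that rule requires both labels on the package.

Category SR and TX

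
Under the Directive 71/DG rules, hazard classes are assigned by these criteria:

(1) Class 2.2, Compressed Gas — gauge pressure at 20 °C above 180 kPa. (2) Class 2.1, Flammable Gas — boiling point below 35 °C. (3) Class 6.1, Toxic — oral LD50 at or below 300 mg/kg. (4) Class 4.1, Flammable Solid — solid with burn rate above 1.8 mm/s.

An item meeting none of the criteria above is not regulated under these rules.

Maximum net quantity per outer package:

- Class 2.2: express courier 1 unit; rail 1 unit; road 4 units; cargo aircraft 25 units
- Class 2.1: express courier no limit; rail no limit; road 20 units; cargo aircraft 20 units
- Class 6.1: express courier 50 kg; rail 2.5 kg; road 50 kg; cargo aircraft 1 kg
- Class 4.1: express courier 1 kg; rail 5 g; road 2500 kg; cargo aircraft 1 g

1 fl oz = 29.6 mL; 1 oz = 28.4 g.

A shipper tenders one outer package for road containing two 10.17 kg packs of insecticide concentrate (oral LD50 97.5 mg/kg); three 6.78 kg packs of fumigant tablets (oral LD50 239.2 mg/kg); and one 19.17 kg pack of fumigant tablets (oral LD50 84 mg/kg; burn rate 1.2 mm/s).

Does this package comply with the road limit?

No

Oral LD50 97.5 mg/kg meets the Class 6.1 criterion (Toxic), so the insecticide concentrate is Class 6.1.
The fumigant tablets have oral LD50 239.2 mg/kg, which is ≤ 300 mg/kg, so they are Class 6.1 (Toxic).
The fumigant tablets have oral LD50 84 mg/kg, which is ≤ 300 mg/kg, so they are Class 6.1 (Toxic).
Class 6.1 net quantity: (two 10.17 kg packs = 20.34 kg) + (three 6.78 kg packs = 20.34 kg) + 19.17 kg = 59.85 kg.
That exceeds the Class 6.1 road limit of 50 kg.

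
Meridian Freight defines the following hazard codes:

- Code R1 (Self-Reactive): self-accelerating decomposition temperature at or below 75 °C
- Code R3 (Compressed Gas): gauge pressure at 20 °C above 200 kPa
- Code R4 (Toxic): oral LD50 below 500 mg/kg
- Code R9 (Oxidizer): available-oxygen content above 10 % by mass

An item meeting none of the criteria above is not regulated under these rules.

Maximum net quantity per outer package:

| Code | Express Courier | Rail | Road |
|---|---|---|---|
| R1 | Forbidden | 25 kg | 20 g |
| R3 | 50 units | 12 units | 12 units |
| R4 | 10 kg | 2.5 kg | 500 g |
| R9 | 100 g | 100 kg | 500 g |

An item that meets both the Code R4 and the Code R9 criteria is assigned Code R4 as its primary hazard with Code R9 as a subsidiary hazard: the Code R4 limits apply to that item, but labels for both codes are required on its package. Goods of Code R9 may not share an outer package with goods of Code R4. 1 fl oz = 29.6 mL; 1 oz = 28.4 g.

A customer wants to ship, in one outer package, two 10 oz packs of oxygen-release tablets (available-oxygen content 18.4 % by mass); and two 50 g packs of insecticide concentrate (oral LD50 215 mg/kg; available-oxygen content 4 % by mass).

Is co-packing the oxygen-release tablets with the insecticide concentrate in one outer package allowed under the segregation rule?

No

Oxygen-release tablets: available-oxygen content 18.4 % by mass > 10 % by mass → Code R9 (Oxidizer).
The insecticide concentrate has oral LD50 215 mg/kg, which is < 500 mg/kg, so it is Code R4 (Toxic).
Code R9 and Code R4 may not share an outer package.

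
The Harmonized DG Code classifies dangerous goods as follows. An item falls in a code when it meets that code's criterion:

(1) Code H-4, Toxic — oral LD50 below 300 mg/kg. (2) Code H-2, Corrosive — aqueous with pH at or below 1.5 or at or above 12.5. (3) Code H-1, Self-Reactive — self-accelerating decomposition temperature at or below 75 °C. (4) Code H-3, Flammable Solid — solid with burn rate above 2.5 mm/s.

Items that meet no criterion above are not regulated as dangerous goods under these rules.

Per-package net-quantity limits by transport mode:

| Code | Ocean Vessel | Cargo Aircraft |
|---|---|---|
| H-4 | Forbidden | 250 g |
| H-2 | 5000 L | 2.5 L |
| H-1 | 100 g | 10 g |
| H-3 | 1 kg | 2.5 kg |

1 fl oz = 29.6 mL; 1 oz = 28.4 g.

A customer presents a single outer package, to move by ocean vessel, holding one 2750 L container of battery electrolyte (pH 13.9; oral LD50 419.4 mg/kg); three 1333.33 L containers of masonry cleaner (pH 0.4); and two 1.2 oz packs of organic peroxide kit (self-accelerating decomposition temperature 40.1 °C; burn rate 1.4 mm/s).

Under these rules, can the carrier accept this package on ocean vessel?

No

The battery electrolyte has pH 13.9, which is ≥ 12.5, so it is Code H-2 (Corrosive).
The masonry cleaner has pH 0.4, which is ≤ 1.5, so it is Code H-2 (Corrosive).
With self-accelerating decomposition temperature 40.1 °C (≤ 75 °C), the organic peroxide kit falls in Code H-1.
Code H-2 net quantity: 2750 L + (three 1333.33 L containers = 3999.99 L) = 6749.99 L.
That exceeds the Code H-2 ocean vessel limit of 5000 L.
Code H-1 quantity: two 1.2 oz packs = 68.16 g.
That is within the Code H-1 ocean vessel limit of 100 g.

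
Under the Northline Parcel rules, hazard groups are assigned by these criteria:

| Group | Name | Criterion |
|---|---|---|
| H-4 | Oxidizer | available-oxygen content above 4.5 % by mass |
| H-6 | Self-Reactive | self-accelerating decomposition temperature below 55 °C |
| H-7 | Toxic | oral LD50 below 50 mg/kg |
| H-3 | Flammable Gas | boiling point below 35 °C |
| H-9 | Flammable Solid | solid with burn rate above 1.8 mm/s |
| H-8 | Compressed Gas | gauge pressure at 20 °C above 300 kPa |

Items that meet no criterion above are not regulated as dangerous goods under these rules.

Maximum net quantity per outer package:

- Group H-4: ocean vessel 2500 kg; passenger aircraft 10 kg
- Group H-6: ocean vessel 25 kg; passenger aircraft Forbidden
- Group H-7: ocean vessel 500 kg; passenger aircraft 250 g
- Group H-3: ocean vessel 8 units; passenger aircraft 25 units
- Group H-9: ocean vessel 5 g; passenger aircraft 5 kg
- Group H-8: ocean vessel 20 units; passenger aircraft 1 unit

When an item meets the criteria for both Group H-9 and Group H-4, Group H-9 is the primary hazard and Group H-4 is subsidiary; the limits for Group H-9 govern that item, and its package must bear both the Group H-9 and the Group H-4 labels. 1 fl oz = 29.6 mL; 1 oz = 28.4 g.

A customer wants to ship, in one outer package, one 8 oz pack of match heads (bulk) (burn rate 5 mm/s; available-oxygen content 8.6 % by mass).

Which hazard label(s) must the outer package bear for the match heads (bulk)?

Group H-4 and H-9

The match heads (bulk) have burn rate 5 mm/s, which is > 1.8 mm/s, so they are Group H-9 (Flammable Solid).
The match heads (bulk) have available-oxygen content 8.6 % by mass, which is > 4.5 % by mass, so they are Group H-4 (Oxidizer).
By the precedence rule Group H-9 is primary and Group H-4 is subsidiary, and that rule requires both labels on the package.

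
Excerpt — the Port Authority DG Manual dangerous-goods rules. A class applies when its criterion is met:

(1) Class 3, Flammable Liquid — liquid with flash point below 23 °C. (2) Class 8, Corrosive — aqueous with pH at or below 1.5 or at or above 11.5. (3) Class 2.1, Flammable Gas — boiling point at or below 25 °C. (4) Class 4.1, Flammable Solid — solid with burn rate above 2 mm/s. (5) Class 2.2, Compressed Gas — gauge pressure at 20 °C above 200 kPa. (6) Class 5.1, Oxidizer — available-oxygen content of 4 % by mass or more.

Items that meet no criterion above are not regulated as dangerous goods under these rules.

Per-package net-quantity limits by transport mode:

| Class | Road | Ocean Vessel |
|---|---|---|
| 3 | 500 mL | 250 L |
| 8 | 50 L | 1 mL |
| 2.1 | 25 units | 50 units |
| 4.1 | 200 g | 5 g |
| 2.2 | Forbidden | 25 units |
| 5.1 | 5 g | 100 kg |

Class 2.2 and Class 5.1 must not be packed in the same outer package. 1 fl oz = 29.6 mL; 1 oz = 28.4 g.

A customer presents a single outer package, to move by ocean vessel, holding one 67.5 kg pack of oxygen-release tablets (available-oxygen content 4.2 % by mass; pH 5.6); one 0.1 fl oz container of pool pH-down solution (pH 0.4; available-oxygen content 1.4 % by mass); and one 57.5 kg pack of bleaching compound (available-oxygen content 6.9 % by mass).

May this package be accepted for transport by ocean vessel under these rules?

No

The oxygen-release tablets have available-oxygen content 4.2 % by mass, which is ≥ 4 % by mass, so they are Class 5.1 (Oxidizer).
Pool pH-down solution: pH 0.4 ≤ 1.5 → Class 8 (Corrosive).
The bleaching compound has available-oxygen content 6.9 % by mass, which is ≥ 4 % by mass, so it is Class 5.1 (Oxidizer).
Total Class 5.1: 67.5 kg + 57.5 kg = 125 kg.
125 kg exceeds the ocean vessel limit of 100 kg for Class 5.1.
Class 8 quantity: one 0.1 fl oz container = 2.96 mL.
2.96 mL exceeds the ocean vessel limit of 1 mL for Class 8.
The segregation rule (Class 2.2 with Class 5.1) does not apply to Class 5.1 with Class 8.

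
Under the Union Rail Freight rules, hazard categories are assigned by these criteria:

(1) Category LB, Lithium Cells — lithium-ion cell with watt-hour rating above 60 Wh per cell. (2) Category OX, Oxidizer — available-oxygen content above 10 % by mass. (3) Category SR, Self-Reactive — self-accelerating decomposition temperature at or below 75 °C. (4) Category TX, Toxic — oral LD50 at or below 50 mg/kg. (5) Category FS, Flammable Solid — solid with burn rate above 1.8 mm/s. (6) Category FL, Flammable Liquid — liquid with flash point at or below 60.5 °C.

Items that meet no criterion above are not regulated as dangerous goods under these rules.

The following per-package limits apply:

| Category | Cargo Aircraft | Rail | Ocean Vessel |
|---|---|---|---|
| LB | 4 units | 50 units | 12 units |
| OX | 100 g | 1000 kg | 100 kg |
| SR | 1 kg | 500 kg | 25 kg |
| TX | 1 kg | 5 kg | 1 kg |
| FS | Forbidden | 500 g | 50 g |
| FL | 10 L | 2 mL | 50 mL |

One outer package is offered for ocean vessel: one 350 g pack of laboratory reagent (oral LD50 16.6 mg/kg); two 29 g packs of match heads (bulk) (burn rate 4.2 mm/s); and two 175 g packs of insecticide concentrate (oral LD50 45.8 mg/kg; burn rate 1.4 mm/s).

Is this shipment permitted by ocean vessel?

With oral LD50 16.6 mg/kg (≤ 50 mg/kg), the laboratory reagent falls in Category TX.
Match heads (bulk): burn rate 4.2 mm/s > 1.8 mm/s → Category FS (Flammable Solid).
Insecticide concentrate: oral LD50 45.8 mg/kg ≤ 50 mg/kg → Category TX (Toxic).
Category FS quantity: two 29 g packs = 58 g.
58 g > 50 g (ocean vessel limit, Category FS) — over the limit.
Total Category TX: 350 g + (two 175 g packs = 350 g) = 700 g.
700 g is within the ocean vessel limit of 1 kg for Category TX.

No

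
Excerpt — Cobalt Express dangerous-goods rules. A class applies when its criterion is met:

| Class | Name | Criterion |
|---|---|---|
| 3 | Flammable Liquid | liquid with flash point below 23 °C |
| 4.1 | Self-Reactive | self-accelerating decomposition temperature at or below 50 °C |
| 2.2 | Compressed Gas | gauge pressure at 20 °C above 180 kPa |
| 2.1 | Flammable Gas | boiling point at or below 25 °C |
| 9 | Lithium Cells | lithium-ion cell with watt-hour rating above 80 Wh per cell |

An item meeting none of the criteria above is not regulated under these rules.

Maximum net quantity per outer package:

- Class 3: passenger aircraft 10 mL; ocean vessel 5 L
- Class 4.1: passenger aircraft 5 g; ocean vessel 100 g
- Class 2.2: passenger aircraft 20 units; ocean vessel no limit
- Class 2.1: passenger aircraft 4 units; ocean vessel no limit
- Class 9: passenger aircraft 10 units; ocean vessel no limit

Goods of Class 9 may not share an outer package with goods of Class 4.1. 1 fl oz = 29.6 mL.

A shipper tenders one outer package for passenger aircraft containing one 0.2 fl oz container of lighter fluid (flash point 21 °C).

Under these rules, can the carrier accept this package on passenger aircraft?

With flash point 21 °C (< 23 °C), the lighter fluid falls in Class 3.
Class 3 quantity: one 0.2 fl oz container = 5.92 mL.
5.92 mL ≤ 10 mL (passenger aircraft limit, Class 3) — within limit.

Yes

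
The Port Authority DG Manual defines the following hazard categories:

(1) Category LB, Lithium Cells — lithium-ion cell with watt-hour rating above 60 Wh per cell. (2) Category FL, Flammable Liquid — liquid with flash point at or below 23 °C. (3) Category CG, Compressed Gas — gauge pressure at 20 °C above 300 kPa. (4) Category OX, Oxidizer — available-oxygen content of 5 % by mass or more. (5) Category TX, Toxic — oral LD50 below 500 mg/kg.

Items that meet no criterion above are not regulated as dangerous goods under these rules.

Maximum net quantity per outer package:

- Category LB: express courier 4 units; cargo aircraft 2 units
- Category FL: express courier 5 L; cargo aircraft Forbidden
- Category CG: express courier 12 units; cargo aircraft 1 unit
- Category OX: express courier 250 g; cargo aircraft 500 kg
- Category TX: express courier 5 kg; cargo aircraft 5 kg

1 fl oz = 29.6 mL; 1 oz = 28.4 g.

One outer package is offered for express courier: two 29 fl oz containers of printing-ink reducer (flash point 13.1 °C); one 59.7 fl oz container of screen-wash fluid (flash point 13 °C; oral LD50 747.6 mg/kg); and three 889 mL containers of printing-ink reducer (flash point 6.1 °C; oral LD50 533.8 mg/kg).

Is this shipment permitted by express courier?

The printing-ink reducer has flash point 13.1 °C, which is ≤ 23 °C, so it is Category FL (Flammable Liquid).
Screen-wash fluid: flash point 13 °C ≤ 23 °C → Category FL (Flammable Liquid).
With flash point 6.1 °C (≤ 23 °C), the printing-ink reducer falls in Category FL.
Category FL net quantity: (two 29 fl oz containers = 1716.8 mL) + (one 59.7 fl oz container = 1767.12 mL) + (three 889 mL containers = 2.667 L) = 6150.92 mL.
That exceeds the Category FL express courier limit of 5 L.

No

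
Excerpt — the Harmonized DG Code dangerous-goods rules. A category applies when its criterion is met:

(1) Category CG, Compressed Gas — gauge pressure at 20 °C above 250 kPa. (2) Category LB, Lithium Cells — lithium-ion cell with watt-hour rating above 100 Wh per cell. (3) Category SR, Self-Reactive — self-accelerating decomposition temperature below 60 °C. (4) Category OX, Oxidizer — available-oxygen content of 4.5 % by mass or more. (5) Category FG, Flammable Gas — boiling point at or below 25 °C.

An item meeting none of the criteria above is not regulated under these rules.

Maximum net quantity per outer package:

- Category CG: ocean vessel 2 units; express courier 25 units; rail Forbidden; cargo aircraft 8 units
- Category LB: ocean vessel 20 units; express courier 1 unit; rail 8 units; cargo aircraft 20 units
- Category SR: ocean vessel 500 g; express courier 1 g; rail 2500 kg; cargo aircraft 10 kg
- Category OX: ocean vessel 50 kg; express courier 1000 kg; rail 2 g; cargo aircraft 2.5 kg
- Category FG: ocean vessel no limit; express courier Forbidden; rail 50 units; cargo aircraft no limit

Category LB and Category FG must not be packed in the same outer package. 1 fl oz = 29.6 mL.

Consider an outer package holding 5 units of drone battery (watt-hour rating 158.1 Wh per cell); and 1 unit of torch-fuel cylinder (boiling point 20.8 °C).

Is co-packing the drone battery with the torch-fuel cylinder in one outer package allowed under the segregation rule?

No

Drone battery: watt-hour rating 158.1 Wh per cell > 100 Wh per cell → Category LB (Lithium Cells).
Boiling point 20.8 °C meets the Category FG criterion (Flammable Gas), so the torch-fuel cylinder is Category FG.
Category LB and Category FG may not share an outer package.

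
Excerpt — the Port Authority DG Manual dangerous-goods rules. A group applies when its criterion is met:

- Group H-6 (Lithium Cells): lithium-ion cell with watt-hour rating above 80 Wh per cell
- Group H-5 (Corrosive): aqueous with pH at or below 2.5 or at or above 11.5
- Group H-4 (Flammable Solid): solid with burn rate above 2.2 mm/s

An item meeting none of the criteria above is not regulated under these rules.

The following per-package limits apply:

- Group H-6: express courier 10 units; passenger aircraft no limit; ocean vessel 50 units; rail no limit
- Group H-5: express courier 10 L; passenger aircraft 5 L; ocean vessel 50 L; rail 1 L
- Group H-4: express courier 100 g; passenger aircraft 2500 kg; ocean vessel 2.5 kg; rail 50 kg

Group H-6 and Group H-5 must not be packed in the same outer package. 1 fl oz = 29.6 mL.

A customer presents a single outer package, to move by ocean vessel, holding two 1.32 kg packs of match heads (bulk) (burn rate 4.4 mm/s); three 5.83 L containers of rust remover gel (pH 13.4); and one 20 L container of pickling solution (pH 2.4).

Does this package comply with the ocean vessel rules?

No

Match heads (bulk): burn rate 4.4 mm/s > 2.2 mm/s → Group H-4 (Flammable Solid).
With pH 13.4 (≥ 11.5), the rust remover gel falls in Group H-5.
Pickling solution: pH 2.4 ≤ 2.5 → Group H-5 (Corrosive).
Group H-5 net quantity: (three 5.83 L containers = 17.49 L) + 20 L = 37.49 L.
37.49 L is within the ocean vessel limit of 50 L for Group H-5.
Group H-4 quantity: two 1.32 kg packs = 2.64 kg.
2.64 kg > 2.5 kg (ocean vessel limit, Group H-4) — over the limit.
The segregation rule (Group H-6 with Group H-5) does not apply to Group H-5 with Group H-4.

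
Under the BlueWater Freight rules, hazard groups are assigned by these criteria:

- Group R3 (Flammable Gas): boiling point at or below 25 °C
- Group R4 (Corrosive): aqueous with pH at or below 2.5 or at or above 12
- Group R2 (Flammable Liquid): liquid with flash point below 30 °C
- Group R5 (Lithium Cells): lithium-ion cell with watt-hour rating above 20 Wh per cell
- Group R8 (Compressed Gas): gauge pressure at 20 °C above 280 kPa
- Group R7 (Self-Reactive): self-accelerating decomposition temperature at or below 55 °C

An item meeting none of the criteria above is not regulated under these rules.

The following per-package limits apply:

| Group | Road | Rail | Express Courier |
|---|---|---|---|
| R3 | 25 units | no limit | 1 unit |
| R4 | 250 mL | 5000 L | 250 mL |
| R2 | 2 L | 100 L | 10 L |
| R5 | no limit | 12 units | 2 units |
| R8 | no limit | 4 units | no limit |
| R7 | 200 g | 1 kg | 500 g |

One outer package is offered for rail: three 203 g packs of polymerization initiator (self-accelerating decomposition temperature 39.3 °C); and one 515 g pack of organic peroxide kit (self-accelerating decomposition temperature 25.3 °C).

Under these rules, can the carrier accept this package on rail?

With self-accelerating decomposition temperature 39.3 °C (≤ 55 °C), the polymerization initiator falls in Group R7.
Organic peroxide kit: self-accelerating decomposition temperature 25.3 °C ≤ 55 °C → Group R7 (Self-Reactive).
Group R7 net quantity: (three 203 g packs = 609 g) + 515 g = 1.124 kg.
That exceeds the Group R7 rail limit of 1 kg.

No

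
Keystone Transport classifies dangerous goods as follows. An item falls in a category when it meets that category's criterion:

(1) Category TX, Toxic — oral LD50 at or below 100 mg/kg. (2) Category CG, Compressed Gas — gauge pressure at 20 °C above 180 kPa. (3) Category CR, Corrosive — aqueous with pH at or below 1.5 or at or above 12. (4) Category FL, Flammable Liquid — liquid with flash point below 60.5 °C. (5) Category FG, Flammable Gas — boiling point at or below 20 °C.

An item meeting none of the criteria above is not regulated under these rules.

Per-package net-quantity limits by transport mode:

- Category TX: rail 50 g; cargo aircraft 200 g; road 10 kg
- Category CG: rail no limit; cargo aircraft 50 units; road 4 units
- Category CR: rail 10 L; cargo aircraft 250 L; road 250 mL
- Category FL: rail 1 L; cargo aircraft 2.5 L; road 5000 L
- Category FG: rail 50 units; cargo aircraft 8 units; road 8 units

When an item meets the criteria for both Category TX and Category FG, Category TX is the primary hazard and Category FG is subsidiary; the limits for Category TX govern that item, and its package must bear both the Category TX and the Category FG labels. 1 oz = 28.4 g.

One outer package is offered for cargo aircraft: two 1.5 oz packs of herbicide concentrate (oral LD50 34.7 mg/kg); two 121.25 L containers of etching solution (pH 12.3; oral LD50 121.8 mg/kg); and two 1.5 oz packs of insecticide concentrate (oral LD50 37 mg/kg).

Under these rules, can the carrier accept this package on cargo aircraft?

Oral LD50 34.7 mg/kg meets the Category TX criterion (Toxic), so the herbicide concentrate is Category TX.
pH 12.3 meets the Category CR criterion (Corrosive), so the etching solution is Category CR.
With oral LD50 37 mg/kg (≤ 100 mg/kg), the insecticide concentrate falls in Category TX.
Category TX net quantity: (two 1.5 oz packs = 85.2 g) + (two 1.5 oz packs = 85.2 g) = 170.4 g.
That is within the Category TX cargo aircraft limit of 200 g.
Category CR quantity: two 121.25 L containers = 242.5 L.
242.5 L ≤ 250 L (cargo aircraft limit, Category CR) — within limit.
Every hazard category is within its cargo aircraft limit and no segregation rule is violated.

Yes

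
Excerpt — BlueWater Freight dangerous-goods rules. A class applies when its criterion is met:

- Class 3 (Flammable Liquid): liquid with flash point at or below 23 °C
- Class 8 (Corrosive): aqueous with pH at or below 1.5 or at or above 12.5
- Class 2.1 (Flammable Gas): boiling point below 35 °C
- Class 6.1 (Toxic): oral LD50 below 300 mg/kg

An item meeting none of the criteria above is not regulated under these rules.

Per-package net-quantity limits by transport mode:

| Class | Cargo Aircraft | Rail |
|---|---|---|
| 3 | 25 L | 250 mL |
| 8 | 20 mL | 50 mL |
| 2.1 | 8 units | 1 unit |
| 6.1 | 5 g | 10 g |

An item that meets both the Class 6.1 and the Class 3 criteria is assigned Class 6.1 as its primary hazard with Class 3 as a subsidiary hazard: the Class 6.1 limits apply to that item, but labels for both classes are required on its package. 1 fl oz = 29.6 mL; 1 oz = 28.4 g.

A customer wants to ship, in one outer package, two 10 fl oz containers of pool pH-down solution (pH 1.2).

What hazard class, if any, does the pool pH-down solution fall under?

Pool pH-down solution: pH 1.2 ≤ 1.5 → Class 8 (Corrosive).

Class 8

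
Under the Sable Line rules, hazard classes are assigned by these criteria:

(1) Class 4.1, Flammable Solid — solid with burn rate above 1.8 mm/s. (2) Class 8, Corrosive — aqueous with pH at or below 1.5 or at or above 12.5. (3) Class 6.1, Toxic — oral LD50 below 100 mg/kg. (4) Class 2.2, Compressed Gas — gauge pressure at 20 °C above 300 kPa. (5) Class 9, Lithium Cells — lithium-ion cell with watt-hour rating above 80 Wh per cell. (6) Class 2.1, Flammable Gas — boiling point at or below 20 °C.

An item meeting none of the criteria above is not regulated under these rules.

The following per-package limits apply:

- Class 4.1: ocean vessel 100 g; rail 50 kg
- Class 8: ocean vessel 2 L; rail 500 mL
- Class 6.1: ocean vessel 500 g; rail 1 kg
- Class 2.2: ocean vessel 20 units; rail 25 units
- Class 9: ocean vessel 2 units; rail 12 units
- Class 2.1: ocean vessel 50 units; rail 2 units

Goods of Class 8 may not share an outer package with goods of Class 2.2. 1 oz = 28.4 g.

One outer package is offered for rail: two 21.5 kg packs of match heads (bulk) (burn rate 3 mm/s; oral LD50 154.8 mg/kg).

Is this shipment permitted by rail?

Yes

Match heads (bulk): burn rate 3 mm/s > 1.8 mm/s → Class 4.1 (Flammable Solid).
Class 4.1 quantity: two 21.5 kg packs = 43 kg.
That is within the Class 4.1 rail limit of 50 kg.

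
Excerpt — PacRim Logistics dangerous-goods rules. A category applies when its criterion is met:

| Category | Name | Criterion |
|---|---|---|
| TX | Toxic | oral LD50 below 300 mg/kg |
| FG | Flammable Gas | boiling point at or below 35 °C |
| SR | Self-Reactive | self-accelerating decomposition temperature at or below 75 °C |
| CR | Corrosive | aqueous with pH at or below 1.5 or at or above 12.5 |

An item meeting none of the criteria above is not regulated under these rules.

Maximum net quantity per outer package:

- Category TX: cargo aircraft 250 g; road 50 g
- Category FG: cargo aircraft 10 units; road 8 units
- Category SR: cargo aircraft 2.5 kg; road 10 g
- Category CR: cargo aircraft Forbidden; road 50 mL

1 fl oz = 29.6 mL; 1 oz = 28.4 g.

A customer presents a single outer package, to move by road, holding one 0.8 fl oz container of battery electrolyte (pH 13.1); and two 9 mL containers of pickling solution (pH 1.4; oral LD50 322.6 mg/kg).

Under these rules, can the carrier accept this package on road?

The battery electrolyte has pH 13.1, which is ≥ 12.5, so it is Category CR (Corrosive).
Pickling solution: pH 1.4 ≤ 1.5 → Category CR (Corrosive).
Total Category CR: (one 0.8 fl oz container = 23.68 mL) + (two 9 mL containers = 18 mL) = 41.68 mL.
41.68 mL ≤ 50 mL (road limit, Category CR) — within limit.

Yes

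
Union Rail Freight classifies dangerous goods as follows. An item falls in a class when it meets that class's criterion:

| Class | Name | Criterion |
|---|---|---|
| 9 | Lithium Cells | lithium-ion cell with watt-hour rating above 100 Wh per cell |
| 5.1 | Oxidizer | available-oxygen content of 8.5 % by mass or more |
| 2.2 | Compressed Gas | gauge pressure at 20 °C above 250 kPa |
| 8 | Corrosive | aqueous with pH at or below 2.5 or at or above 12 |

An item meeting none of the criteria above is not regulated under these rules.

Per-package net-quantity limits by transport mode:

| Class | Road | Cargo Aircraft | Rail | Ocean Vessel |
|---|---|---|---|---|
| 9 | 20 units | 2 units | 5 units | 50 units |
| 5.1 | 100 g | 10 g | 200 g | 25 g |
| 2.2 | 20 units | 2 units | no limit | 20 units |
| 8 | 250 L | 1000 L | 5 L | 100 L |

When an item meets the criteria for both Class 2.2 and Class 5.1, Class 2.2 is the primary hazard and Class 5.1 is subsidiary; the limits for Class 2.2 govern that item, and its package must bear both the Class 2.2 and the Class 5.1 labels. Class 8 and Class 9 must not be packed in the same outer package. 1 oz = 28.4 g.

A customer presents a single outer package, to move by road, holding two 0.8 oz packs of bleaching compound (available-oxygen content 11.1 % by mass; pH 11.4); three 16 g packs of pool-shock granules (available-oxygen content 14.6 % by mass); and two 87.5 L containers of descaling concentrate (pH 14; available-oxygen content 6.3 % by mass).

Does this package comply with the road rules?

Bleaching compound: available-oxygen content 11.1 % by mass ≥ 8.5 % by mass → Class 5.1 (Oxidizer).
With available-oxygen content 14.6 % by mass (≥ 8.5 % by mass), the pool-shock granules fall in Class 5.1.
The descaling concentrate has pH 14, which is ≥ 12, so it is Class 8 (Corrosive).
Class 8 quantity: two 87.5 L containers = 175 L.
That is within the Class 8 road limit of 250 L.
Class 5.1 net quantity: (two 0.8 oz packs = 45.44 g) + (three 16 g packs = 48 g) = 93.44 g.
93.44 g ≤ 100 g (road limit, Class 5.1) — within limit.
The segregation rule (Class 8 with Class 9) does not apply to Class 8 with Class 5.1.
Every hazard class is within its road limit and no segregation rule is violated.

Yes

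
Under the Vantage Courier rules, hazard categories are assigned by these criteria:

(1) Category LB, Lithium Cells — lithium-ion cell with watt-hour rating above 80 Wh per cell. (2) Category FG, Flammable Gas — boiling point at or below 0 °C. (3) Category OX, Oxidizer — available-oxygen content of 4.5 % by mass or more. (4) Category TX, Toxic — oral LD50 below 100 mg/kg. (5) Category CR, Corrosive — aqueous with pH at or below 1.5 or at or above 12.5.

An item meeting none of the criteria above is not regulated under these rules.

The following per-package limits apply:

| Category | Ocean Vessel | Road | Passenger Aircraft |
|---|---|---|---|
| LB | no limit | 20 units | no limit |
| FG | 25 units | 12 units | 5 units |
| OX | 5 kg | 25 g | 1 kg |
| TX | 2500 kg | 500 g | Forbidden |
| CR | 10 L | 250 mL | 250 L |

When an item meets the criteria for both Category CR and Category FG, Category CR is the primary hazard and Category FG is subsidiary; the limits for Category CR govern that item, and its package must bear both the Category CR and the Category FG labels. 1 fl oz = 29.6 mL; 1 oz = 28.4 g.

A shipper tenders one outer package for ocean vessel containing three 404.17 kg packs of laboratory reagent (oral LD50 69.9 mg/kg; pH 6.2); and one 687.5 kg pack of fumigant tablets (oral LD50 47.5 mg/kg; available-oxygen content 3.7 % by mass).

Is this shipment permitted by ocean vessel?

Yes

Oral LD50 69.9 mg/kg meets the Category TX criterion (Toxic), so the laboratory reagent is Category TX.
Fumigant tablets: oral LD50 47.5 mg/kg < 100 mg/kg → Category TX (Toxic).
Total Category TX: (three 404.17 kg packs = 1212.51 kg) + 687.5 kg = 1900.01 kg.
1900.01 kg is within the ocean vessel limit of 2500 kg for Category TX.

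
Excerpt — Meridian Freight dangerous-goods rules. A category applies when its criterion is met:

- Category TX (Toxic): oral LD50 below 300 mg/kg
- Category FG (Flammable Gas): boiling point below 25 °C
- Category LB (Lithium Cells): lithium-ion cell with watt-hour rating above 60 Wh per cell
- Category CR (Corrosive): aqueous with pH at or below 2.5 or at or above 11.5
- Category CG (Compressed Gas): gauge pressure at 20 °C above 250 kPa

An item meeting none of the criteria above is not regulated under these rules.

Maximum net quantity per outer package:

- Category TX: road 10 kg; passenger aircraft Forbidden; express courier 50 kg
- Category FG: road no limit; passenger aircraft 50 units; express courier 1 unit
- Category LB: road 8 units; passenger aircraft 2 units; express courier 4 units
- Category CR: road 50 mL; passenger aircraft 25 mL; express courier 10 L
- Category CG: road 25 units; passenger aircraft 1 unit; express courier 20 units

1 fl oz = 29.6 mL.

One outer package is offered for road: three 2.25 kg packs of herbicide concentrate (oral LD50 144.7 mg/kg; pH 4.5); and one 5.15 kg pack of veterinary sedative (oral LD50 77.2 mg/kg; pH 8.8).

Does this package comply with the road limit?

No

Herbicide concentrate: oral LD50 144.7 mg/kg < 300 mg/kg → Category TX (Toxic).
The veterinary sedative has oral LD50 77.2 mg/kg, which is < 300 mg/kg, so it is Category TX (Toxic).
Total Category TX: (three 2.25 kg packs = 6.75 kg) + 5.15 kg = 11.9 kg.
That exceeds the Category TX road limit of 10 kg.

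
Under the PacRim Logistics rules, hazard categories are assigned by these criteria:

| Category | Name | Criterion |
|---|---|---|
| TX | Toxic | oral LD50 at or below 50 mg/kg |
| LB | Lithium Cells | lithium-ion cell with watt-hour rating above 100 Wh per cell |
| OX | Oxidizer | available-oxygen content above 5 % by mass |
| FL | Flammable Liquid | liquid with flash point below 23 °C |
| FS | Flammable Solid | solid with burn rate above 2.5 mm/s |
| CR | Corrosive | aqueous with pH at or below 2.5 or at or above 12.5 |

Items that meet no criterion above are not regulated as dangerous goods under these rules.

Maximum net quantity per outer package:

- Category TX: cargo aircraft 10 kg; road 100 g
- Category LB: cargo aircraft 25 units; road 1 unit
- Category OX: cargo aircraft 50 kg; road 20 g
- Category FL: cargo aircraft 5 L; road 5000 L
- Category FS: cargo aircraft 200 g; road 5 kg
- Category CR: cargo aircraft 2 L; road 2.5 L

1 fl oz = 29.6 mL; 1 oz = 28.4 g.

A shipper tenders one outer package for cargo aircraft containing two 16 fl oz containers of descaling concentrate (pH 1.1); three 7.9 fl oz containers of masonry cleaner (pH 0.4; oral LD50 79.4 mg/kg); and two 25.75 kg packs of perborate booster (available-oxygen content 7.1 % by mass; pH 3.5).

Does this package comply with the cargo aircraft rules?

pH 1.1 meets the Category CR criterion (Corrosive), so the descaling concentrate is Category CR.
With pH 0.4 (≤ 2.5), the masonry cleaner falls in Category CR.
With available-oxygen content 7.1 % by mass (> 5 % by mass), the perborate booster falls in Category OX.
Category CR net quantity: (two 16 fl oz containers = 947.2 mL) + (three 7.9 fl oz containers = 701.52 mL) = 1648.72 mL.
That is within the Category CR cargo aircraft limit of 2 L.
Category OX quantity: two 25.75 kg packs = 51.5 kg.
51.5 kg exceeds the cargo aircraft limit of 50 kg for Category OX.

No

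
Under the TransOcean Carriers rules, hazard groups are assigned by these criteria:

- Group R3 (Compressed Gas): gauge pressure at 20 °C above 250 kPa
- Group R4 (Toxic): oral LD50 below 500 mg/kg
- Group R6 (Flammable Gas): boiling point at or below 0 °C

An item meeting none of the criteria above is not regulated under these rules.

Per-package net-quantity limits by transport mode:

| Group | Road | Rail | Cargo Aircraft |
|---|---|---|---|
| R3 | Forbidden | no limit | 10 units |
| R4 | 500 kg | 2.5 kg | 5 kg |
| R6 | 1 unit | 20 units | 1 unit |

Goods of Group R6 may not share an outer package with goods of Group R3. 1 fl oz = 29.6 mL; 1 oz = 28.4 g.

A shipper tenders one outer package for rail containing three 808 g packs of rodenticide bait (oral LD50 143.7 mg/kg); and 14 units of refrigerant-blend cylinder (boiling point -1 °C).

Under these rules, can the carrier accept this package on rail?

With oral LD50 143.7 mg/kg (< 500 mg/kg), the rodenticide bait falls in Group R4.
With boiling point -1 °C (≤ 0 °C), the refrigerant-blend cylinder falls in Group R6.
Group R6 quantity: 14 units.
14 units is within the rail limit of 20 units for Group R6.
Group R4 quantity: three 808 g packs = 2.424 kg.
2.424 kg ≤ 2.5 kg (rail limit, Group R4) — within limit.
The segregation rule (Group R6 with Group R3) does not apply to Group R6 with Group R4.
Every hazard group is within its rail limit and no segregation rule is violated.

Yes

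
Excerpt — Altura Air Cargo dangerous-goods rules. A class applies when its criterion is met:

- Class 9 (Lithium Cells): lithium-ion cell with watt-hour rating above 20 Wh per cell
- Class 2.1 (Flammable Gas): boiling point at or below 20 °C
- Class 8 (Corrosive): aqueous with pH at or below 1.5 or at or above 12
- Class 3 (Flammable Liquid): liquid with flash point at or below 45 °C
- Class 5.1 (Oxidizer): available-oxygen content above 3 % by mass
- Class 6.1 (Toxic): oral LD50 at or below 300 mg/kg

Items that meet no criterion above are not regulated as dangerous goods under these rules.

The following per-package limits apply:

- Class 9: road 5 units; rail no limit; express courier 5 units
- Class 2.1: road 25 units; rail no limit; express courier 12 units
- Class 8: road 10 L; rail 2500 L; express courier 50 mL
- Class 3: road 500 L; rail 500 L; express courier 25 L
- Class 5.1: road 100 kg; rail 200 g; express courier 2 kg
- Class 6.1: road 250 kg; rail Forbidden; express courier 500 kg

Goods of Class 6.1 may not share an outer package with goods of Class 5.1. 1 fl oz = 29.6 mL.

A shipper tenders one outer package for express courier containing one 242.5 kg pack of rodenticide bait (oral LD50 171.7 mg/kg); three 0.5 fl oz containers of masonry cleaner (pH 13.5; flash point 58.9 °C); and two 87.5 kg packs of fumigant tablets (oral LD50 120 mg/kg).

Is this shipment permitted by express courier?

Oral LD50 171.7 mg/kg meets the Class 6.1 criterion (Toxic), so the rodenticide bait is Class 6.1.
The masonry cleaner has pH 13.5, which is ≥ 12, so it is Class 8 (Corrosive).
The fumigant tablets have oral LD50 120 mg/kg, which is ≤ 300 mg/kg, so they are Class 6.1 (Toxic).
Class 6.1 net quantity: 242.5 kg + (two 87.5 kg packs = 175 kg) = 417.5 kg.
That is within the Class 6.1 express courier limit of 500 kg.
Class 8 quantity: three 0.5 fl oz containers = 44.4 mL.
That is within the Class 8 express courier limit of 50 mL.
The segregation rule (Class 6.1 with Class 5.1) does not apply to Class 6.1 with Class 8.
Every hazard class is within its express courier limit and no segregation rule is violated.

Yes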